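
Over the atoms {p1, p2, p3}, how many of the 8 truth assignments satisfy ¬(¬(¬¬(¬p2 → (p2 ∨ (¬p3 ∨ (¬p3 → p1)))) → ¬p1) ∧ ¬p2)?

6

Initial set: {¬(¬(¬¬(¬p2 → (p2 ∨ (¬p3 ∨ (¬p3 → p1)))) → ¬p1) ∧ ¬p2)}.
¬(¬(¬¬(¬p2 → (p2 ∨ (¬p3 ∨ (¬p3 → p1)))) → ¬p1) ∧ ¬p2): β-rule — branch into ¬¬(¬¬(¬p2 → (p2 ∨ (¬p3 ∨ (¬p3 → p1)))) → ¬p1)  //  ¬¬p2.
  branch 1 (add ¬¬(¬¬(¬p2 → (p2 ∨ (¬p3 ∨ (¬p3 → p1)))) → ¬p1)):
    ¬¬(¬¬(¬p2 → (p2 ∨ (¬p3 ∨ (¬p3 → p1)))) → ¬p1): β-rule — branch into ¬¬¬(¬p2 → (p2 ∨ (¬p3 ∨ (¬p3 → p1))))  //  ¬p1.
      branch 1.1 (add ¬¬¬(¬p2 → (p2 ∨ (¬p3 ∨ (¬p3 → p1))))):
        ¬¬¬(¬p2 → (p2 ∨ (¬p3 ∨ (¬p3 → p1)))): drop double negation, giving ¬(¬p2 → (p2 ∨ (¬p3 ∨ (¬p3 → p1)))).
        ¬(¬p2 → (p2 ∨ (¬p3 ∨ (¬p3 → p1)))): α-rule — add ¬p2, ¬(p2 ∨ (¬p3 ∨ (¬p3 → p1))).
        ¬(p2 ∨ (¬p3 ∨ (¬p3 → p1))): α-rule — add ¬p2, ¬(¬p3 ∨ (¬p3 → p1)).
        ¬(¬p3 ∨ (¬p3 → p1)): α-rule — add ¬¬p3, ¬(¬p3 → p1).
        ¬(¬p3 → p1): α-rule — add ¬p3, ¬p1.
        × closes — contains both p3 and ¬p3.
      branch 1.2 (add ¬p1):
        ○ open, literals {p1=F}.
  branch 2 (add ¬¬p2):
    ○ open, literals {p2=T}.
1 branch closed, 2 open.
Each open branch fixes some atoms; the unmentioned ones are free. Counting distinct full assignments: branch {p1=F} (p2, p3) contributes 4 new; branch {p2=T} (p1, p3) contributes 2 new. Total: 6.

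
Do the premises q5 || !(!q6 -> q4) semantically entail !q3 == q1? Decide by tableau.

No

Initial set: {(q5 || !(!q6 -> q4)); !(!q3 == q1)}.
(q5 || !(!q6 -> q4)): β-rule — branch into q5  //  !(!q6 -> q4).
  branch 1 (add q5):
    !(!q3 == q1): β-rule — branch into !q3, !q1  //  !!q3, q1.
      branch 1.1 (add !q3, !q1):
        ○ open, literals {q1=F, q3=F, q5=T}.
      branch 1.2 (add !!q3, q1):
        ○ open, literals {q1=T, q3=T, q5=T}.
  branch 2 (add !(!q6 -> q4)):
    !(!q6 -> q4): α-rule — add !q6, !q4.
    !(!q3 == q1): β-rule — branch into !q3, !q1  //  !!q3, q1.
      branch 2.1 (add !q3, !q1):
        ○ open, literals {q1=F, q3=F, q4=F, q6=F}.
      branch 2.2 (add !!q3, q1):
        ○ open, literals {q1=T, q3=T, q4=F, q6=F}.
0 branches closed, 4 open.
An open branch gives a countermodel: q1=F, q3=F, q5=T (unmentioned atoms arbitrary); the premises hold there but the conclusion fails.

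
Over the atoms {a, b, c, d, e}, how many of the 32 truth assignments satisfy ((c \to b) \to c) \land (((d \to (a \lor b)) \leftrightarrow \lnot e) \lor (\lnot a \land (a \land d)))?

Initial set: {(((c \to b) \to c) \land (((d \to (a \lor b)) \leftrightarrow \lnot e) \lor (\lnot a \land (a \land d))))}.
(((c \to b) \to c) \land (((d \to (a \lor b)) \leftrightarrow \lnot e) \lor (\lnot a \land (a \land d)))): α-rule — add ((c \to b) \to c), (((d \to (a \lor b)) \leftrightarrow \lnot e) \lor (\lnot a \land (a \land d))).
((c \to b) \to c): β-rule — branch into \lnot (c \to b)  //  c.
  branch 1 (add \lnot (c \to b)):
    \lnot (c \to b): α-rule — add c, \lnot b.
    (((d \to (a \lor b)) \leftrightarrow \lnot e) \lor (\lnot a \land (a \land d))): β-rule — branch into ((d \to (a \lor b)) \leftrightarrow \lnot e)  //  (\lnot a \land (a \land d)).
      branch 1.1 (add ((d \to (a \lor b)) \leftrightarrow \lnot e)):
        ((d \to (a \lor b)) \leftrightarrow \lnot e): β-rule — branch into (d \to (a \lor b)), \lnot e  //  \lnot (d \to (a \lor b)), \lnot \lnot e.
          branch 1.1.1 (add (d \to (a \lor b)), \lnot e):
            (d \to (a \lor b)): β-rule — branch into \lnot d  //  (a \lor b).
              branch 1.1.1.1 (add \lnot d):
                ○ open, literals {b=0, c=1, d=0, e=0}.
              branch 1.1.1.2 (add (a \lor b)):
                (a \lor b): β-rule — branch into a  //  b.
                  branch 1.1.1.2.1 (add a):
                    ○ open, literals {a=1, b=0, c=1, e=0}.
                  branch 1.1.1.2.2 (add b):
                    × closes — contains both b and \lnot b.
          branch 1.1.2 (add \lnot (d \to (a \lor b)), \lnot \lnot e):
            \lnot (d \to (a \lor b)): α-rule — add d, \lnot (a \lor b).
            \lnot (a \lor b): α-rule — add \lnot a, \lnot b.
            ○ open, literals {a=0, b=0, c=1, d=1, e=1}.
      branch 1.2 (add (\lnot a \land (a \land d))):
        (\lnot a \land (a \land d)): α-rule — add \lnot a, (a \land d).
        (a \land d): α-rule — add a, d.
        × closes — contains both a and \lnot a.
  branch 2 (add c):
    (((d \to (a \lor b)) \leftrightarrow \lnot e) \lor (\lnot a \land (a \land d))): β-rule — branch into ((d \to (a \lor b)) \leftrightarrow \lnot e)  //  (\lnot a \land (a \land d)).
      branch 2.1 (add ((d \to (a \lor b)) \leftrightarrow \lnot e)):
        ((d \to (a \lor b)) \leftrightarrow \lnot e): β-rule — branch into (d \to (a \lor b)), \lnot e  //  \lnot (d \to (a \lor b)), \lnot \lnot e.
          branch 2.1.1 (add (d \to (a \lor b)), \lnot e):
            (d \to (a \lor b)): β-rule — branch into \lnot d  //  (a \lor b).
              branch 2.1.1.1 (add \lnot d):
                ○ open, literals {c=1, d=0, e=0}.
              branch 2.1.1.2 (add (a \lor b)):
                (a \lor b): β-rule — branch into a  //  b.
                  branch 2.1.1.2.1 (add a):
                    ○ open, literals {a=1, c=1, e=0}.
                  branch 2.1.1.2.2 (add b):
                    ○ open, literals {b=1, c=1, e=0}.
          branch 2.1.2 (add \lnot (d \to (a \lor b)), \lnot \lnot e):
            \lnot (d \to (a \lor b)): α-rule — add d, \lnot (a \lor b).
            \lnot (a \lor b): α-rule — add \lnot a, \lnot b.
            ○ open, literals {a=0, b=0, c=1, d=1, e=1}.
      branch 2.2 (add (\lnot a \land (a \land d))):
        (\lnot a \land (a \land d)): α-rule — add \lnot a, (a \land d).
        (a \land d): α-rule — add a, d.
        × closes — contains both a and \lnot a.
3 branches closed, 7 open.
Each open branch fixes some atoms; the unmentioned ones are free. Counting distinct full assignments: branch {b=0, c=1, d=0, e=0} (a) contributes 2 new; branch {a=1, b=0, c=1, e=0} (d) contributes 1 new; branch {a=0, b=0, c=1, d=1, e=1} (none free) contributes 1 new; branch {c=1, d=0, e=0} (a, b) contributes 2 new; branch {a=1, c=1, e=0} (b, d) contributes 1 new; branch {b=1, c=1, e=0} (a, d) contributes 1 new; branch {a=0, b=0, c=1, d=1, e=1} (none free) contributes 0 new. Total: 8.

8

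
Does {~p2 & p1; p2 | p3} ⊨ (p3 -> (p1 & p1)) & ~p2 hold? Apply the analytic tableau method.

Yes

Initial set: {(~p2 & p1); (p2 | p3); ~((p3 -> (p1 & p1)) & ~p2)}.
(~p2 & p1): α-rule — add ~p2, p1.
(p2 | p3): β-rule — branch into p2  //  p3.
  branch 1 (add p2):
    × closes — contains both p2 and ~p2.
  branch 2 (add p3):
    ~((p3 -> (p1 & p1)) & ~p2): β-rule — branch into ~(p3 -> (p1 & p1))  //  ~~p2.
      branch 2.1 (add ~(p3 -> (p1 & p1))):
        ~(p3 -> (p1 & p1)): α-rule — add p3, ~(p1 & p1).
        ~(p1 & p1): β-rule — branch into ~p1  //  ~p1.
          branch 2.1.1 (add ~p1):
            × closes — contains both p1 and ~p1.
          branch 2.1.2 (add ~p1):
            × closes — contains both p1 and ~p1.
      branch 2.2 (add ~~p2):
        × closes — contains both p2 and ~p2.
All 4 branches close.
Every branch closed, so the premises entail the conclusion.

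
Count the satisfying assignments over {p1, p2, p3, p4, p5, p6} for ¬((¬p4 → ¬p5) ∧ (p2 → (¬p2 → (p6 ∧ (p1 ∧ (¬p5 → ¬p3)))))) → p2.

56

Initial set: {(¬((¬p4 → ¬p5) ∧ (p2 → (¬p2 → (p6 ∧ (p1 ∧ (¬p5 → ¬p3)))))) → p2)}.
(¬((¬p4 → ¬p5) ∧ (p2 → (¬p2 → (p6 ∧ (p1 ∧ (¬p5 → ¬p3)))))) → p2): β-rule — branch into ¬¬((¬p4 → ¬p5) ∧ (p2 → (¬p2 → (p6 ∧ (p1 ∧ (¬p5 → ¬p3))))))  //  p2.
  branch 1 (add ¬¬((¬p4 → ¬p5) ∧ (p2 → (¬p2 → (p6 ∧ (p1 ∧ (¬p5 → ¬p3))))))):
    ¬¬((¬p4 → ¬p5) ∧ (p2 → (¬p2 → (p6 ∧ (p1 ∧ (¬p5 → ¬p3)))))): α-rule — add (¬p4 → ¬p5), (p2 → (¬p2 → (p6 ∧ (p1 ∧ (¬p5 → ¬p3))))).
    (¬p4 → ¬p5): β-rule — branch into ¬¬p4  //  ¬p5.
      branch 1.1 (add ¬¬p4):
        (p2 → (¬p2 → (p6 ∧ (p1 ∧ (¬p5 → ¬p3))))): β-rule — branch into ¬p2  //  (¬p2 → (p6 ∧ (p1 ∧ (¬p5 → ¬p3)))).
          branch 1.1.1 (add ¬p2):
            ○ open, literals {p2=0, p4=1}.
          branch 1.1.2 (add (¬p2 → (p6 ∧ (p1 ∧ (¬p5 → ¬p3))))):
            (¬p2 → (p6 ∧ (p1 ∧ (¬p5 → ¬p3)))): β-rule — branch into ¬¬p2  //  (p6 ∧ (p1 ∧ (¬p5 → ¬p3))).
              branch 1.1.2.1 (add ¬¬p2):
                ○ open, literals {p2=1, p4=1}.
              branch 1.1.2.2 (add (p6 ∧ (p1 ∧ (¬p5 → ¬p3)))):
                (p6 ∧ (p1 ∧ (¬p5 → ¬p3))): α-rule — add p6, (p1 ∧ (¬p5 → ¬p3)).
                (p1 ∧ (¬p5 → ¬p3)): α-rule — add p1, (¬p5 → ¬p3).
                (¬p5 → ¬p3): β-rule — branch into ¬¬p5  //  ¬p3.
                  branch 1.1.2.2.1 (add ¬¬p5):
                    ○ open, literals {p1=1, p4=1, p5=1, p6=1}.
                  branch 1.1.2.2.2 (add ¬p3):
                    ○ open, literals {p1=1, p3=0, p4=1, p6=1}.
      branch 1.2 (add ¬p5):
        (p2 → (¬p2 → (p6 ∧ (p1 ∧ (¬p5 → ¬p3))))): β-rule — branch into ¬p2  //  (¬p2 → (p6 ∧ (p1 ∧ (¬p5 → ¬p3)))).
          branch 1.2.1 (add ¬p2):
            ○ open, literals {p2=0, p5=0}.
          branch 1.2.2 (add (¬p2 → (p6 ∧ (p1 ∧ (¬p5 → ¬p3))))):
            (¬p2 → (p6 ∧ (p1 ∧ (¬p5 → ¬p3)))): β-rule — branch into ¬¬p2  //  (p6 ∧ (p1 ∧ (¬p5 → ¬p3))).
              branch 1.2.2.1 (add ¬¬p2):
                ○ open, literals {p2=1, p5=0}.
              branch 1.2.2.2 (add (p6 ∧ (p1 ∧ (¬p5 → ¬p3)))):
                (p6 ∧ (p1 ∧ (¬p5 → ¬p3))): α-rule — add p6, (p1 ∧ (¬p5 → ¬p3)).
                (p1 ∧ (¬p5 → ¬p3)): α-rule — add p1, (¬p5 → ¬p3).
                (¬p5 → ¬p3): β-rule — branch into ¬¬p5  //  ¬p3.
                  branch 1.2.2.2.1 (add ¬¬p5):
                    × closes — contains both p5 and ¬p5.
                  branch 1.2.2.2.2 (add ¬p3):
                    ○ open, literals {p1=1, p3=0, p5=0, p6=1}.
  branch 2 (add p2):
    ○ open, literals {p2=1}.
1 branch closed, 8 open.
Each open branch fixes some atoms; the unmentioned ones are free. Counting distinct full assignments: branch {p2=0, p4=1} (p1, p3, p5, p6) contributes 16 new; branch {p2=1, p4=1} (p1, p3, p5, p6) contributes 16 new; branch {p1=1, p4=1, p5=1, p6=1} (p2, p3) contributes 0 new; branch {p1=1, p3=0, p4=1, p6=1} (p2, p5) contributes 0 new; branch {p2=0, p5=0} (p1, p3, p4, p6) contributes 8 new; branch {p2=1, p5=0} (p1, p3, p4, p6) contributes 8 new; branch {p1=1, p3=0, p5=0, p6=1} (p2, p4) contributes 0 new; branch {p2=1} (p1, p3, p4, p5, p6) contributes 8 new. Total: 56.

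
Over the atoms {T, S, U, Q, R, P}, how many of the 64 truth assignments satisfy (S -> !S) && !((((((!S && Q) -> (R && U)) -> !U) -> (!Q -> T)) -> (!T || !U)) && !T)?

Initial set: {((S -> !S) && !((((((!S && Q) -> (R && U)) -> !U) -> (!Q -> T)) -> (!T || !U)) && !T))}.
((S -> !S) && !((((((!S && Q) -> (R && U)) -> !U) -> (!Q -> T)) -> (!T || !U)) && !T)): α-rule — add (S -> !S), !((((((!S && Q) -> (R && U)) -> !U) -> (!Q -> T)) -> (!T || !U)) && !T).
(S -> !S): β-rule — branch into !S  //  !S.
  branch 1 (add !S):
    !((((((!S && Q) -> (R && U)) -> !U) -> (!Q -> T)) -> (!T || !U)) && !T): β-rule — branch into !(((((!S && Q) -> (R && U)) -> !U) -> (!Q -> T)) -> (!T || !U))  //  !!T.
      branch 1.1 (add !(((((!S && Q) -> (R && U)) -> !U) -> (!Q -> T)) -> (!T || !U))):
        !(((((!S && Q) -> (R && U)) -> !U) -> (!Q -> T)) -> (!T || !U)): α-rule — add ((((!S && Q) -> (R && U)) -> !U) -> (!Q -> T)), !(!T || !U).
        !(!T || !U): α-rule — add !!T, !!U.
        ((((!S && Q) -> (R && U)) -> !U) -> (!Q -> T)): β-rule — branch into !(((!S && Q) -> (R && U)) -> !U)  //  (!Q -> T).
          branch 1.1.1 (add !(((!S && Q) -> (R && U)) -> !U)):
            !(((!S && Q) -> (R && U)) -> !U): α-rule — add ((!S && Q) -> (R && U)), !!U.
            ((!S && Q) -> (R && U)): β-rule — branch into !(!S && Q)  //  (R && U).
              branch 1.1.1.1 (add !(!S && Q)):
                !(!S && Q): β-rule — branch into !!S  //  !Q.
                  branch 1.1.1.1.1 (add !!S):
                    × closes — contains both S and !S.
                  branch 1.1.1.1.2 (add !Q):
                    ○ open, literals {Q=false, S=false, T=true, U=true}.
              branch 1.1.1.2 (add (R && U)):
                (R && U): α-rule — add R, U.
                ○ open, literals {R=true, S=false, T=true, U=true}.
          branch 1.1.2 (add (!Q -> T)):
            (!Q -> T): β-rule — branch into !!Q  //  T.
              branch 1.1.2.1 (add !!Q):
                ○ open, literals {Q=true, S=false, T=true, U=true}.
              branch 1.1.2.2 (add T):
                ○ open, literals {S=false, T=true, U=true}.
      branch 1.2 (add !!T):
        ○ open, literals {S=false, T=true}.
  branch 2 (add !S):
    !((((((!S && Q) -> (R && U)) -> !U) -> (!Q -> T)) -> (!T || !U)) && !T): β-rule — branch into !(((((!S && Q) -> (R && U)) -> !U) -> (!Q -> T)) -> (!T || !U))  //  !!T.
      branch 2.1 (add !(((((!S && Q) -> (R && U)) -> !U) -> (!Q -> T)) -> (!T || !U))):
        !(((((!S && Q) -> (R && U)) -> !U) -> (!Q -> T)) -> (!T || !U)): α-rule — add ((((!S && Q) -> (R && U)) -> !U) -> (!Q -> T)), !(!T || !U).
        !(!T || !U): α-rule — add !!T, !!U.
        ((((!S && Q) -> (R && U)) -> !U) -> (!Q -> T)): β-rule — branch into !(((!S && Q) -> (R && U)) -> !U)  //  (!Q -> T).
          branch 2.1.1 (add !(((!S && Q) -> (R && U)) -> !U)):
            !(((!S && Q) -> (R && U)) -> !U): α-rule — add ((!S && Q) -> (R && U)), !!U.
            ((!S && Q) -> (R && U)): β-rule — branch into !(!S && Q)  //  (R && U).
              branch 2.1.1.1 (add !(!S && Q)):
                !(!S && Q): β-rule — branch into !!S  //  !Q.
                  branch 2.1.1.1.1 (add !!S):
                    × closes — contains both S and !S.
                  branch 2.1.1.1.2 (add !Q):
                    ○ open, literals {Q=false, S=false, T=true, U=true}.
              branch 2.1.1.2 (add (R && U)):
                (R && U): α-rule — add R, U.
                ○ open, literals {R=true, S=false, T=true, U=true}.
          branch 2.1.2 (add (!Q -> T)):
            (!Q -> T): β-rule — branch into !!Q  //  T.
              branch 2.1.2.1 (add !!Q):
                ○ open, literals {Q=true, S=false, T=true, U=true}.
              branch 2.1.2.2 (add T):
                ○ open, literals {S=false, T=true, U=true}.
      branch 2.2 (add !!T):
        ○ open, literals {S=false, T=true}.
2 branches closed, 10 open.
Each open branch fixes some atoms; the unmentioned ones are free. Counting distinct full assignments: branch {Q=false, S=false, T=true, U=true} (R, P) contributes 4 new; branch {R=true, S=false, T=true, U=true} (Q, P) contributes 2 new; branch {Q=true, S=false, T=true, U=true} (R, P) contributes 2 new; branch {S=false, T=true, U=true} (Q, R, P) contributes 0 new; branch {S=false, T=true} (U, Q, R, P) contributes 8 new; branch {Q=false, S=false, T=true, U=true} (R, P) contributes 0 new; branch {R=true, S=false, T=true, U=true} (Q, P) contributes 0 new; branch {Q=true, S=false, T=true, U=true} (R, P) contributes 0 new; branch {S=false, T=true, U=true} (Q, R, P) contributes 0 new; branch {S=false, T=true} (U, Q, R, P) contributes 0 new. Total: 16.

16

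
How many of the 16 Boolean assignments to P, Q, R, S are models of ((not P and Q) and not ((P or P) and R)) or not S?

Initial set: {T (((not P and Q) and not ((P or P) and R)) or not S)}.
T (((not P and Q) and not ((P or P) and R)) or not S): β-rule — branch into T ((not P and Q) and not ((P or P) and R))  //  T not S.
  branch 1 (add T ((not P and Q) and not ((P or P) and R))):
    T ((not P and Q) and not ((P or P) and R)): α-rule — add T (not P and Q), T not ((P or P) and R).
    T (not P and Q): α-rule — add T not P, T Q.
    T not ((P or P) and R): β-rule — branch into F (P or P)  //  F R.
      branch 1.1 (add F (P or P)):
        F (P or P): α-rule — add F P, F P.
        ○ open, literals {P=0, Q=1}.
      branch 1.2 (add F R):
        ○ open, literals {P=0, Q=1, R=0}.
  branch 2 (add T not S):
    ○ open, literals {S=0}.
0 branches closed, 3 open.
Each open branch fixes some atoms; the unmentioned ones are free. Counting distinct full assignments: branch {P=0, Q=1} (R, S) contributes 4 new; branch {P=0, Q=1, R=0} (S) contributes 0 new; branch {S=0} (P, Q, R) contributes 6 new. Total: 10.

10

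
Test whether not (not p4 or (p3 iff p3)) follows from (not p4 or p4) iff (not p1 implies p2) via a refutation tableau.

Initial set: {((not p4 or p4) iff (not p1 implies p2)); not not (not p4 or (p3 iff p3))}.
((not p4 or p4) iff (not p1 implies p2)): β-rule — branch into (not p4 or p4), (not p1 implies p2)  //  not (not p4 or p4), not (not p1 implies p2).
  branch 1 (add (not p4 or p4), (not p1 implies p2)):
    not not (not p4 or (p3 iff p3)): β-rule — branch into not p4  //  (p3 iff p3).
      branch 1.1 (add not p4):
        (not p4 or p4): β-rule — branch into not p4  //  p4.
          branch 1.1.1 (add not p4):
            (not p1 implies p2): β-rule — branch into not not p1  //  p2.
              branch 1.1.1.1 (add not not p1):
                ○ open, literals {p1=true, p4=false}.
              branch 1.1.1.2 (add p2):
                ○ open, literals {p2=true, p4=false}.
          branch 1.1.2 (add p4):
            × closes — contains both p4 and not p4.
      branch 1.2 (add (p3 iff p3)):
        (not p4 or p4): β-rule — branch into not p4  //  p4.
          branch 1.2.1 (add not p4):
            (not p1 implies p2): β-rule — branch into not not p1  //  p2.
              branch 1.2.1.1 (add not not p1):
                (p3 iff p3): β-rule — branch into p3, p3  //  not p3, not p3.
                  branch 1.2.1.1.1 (add p3, p3):
                    ○ open, literals {p1=true, p3=true, p4=false}.
                  branch 1.2.1.1.2 (add not p3, not p3):
                    ○ open, literals {p1=true, p3=false, p4=false}.
              branch 1.2.1.2 (add p2):
                (p3 iff p3): β-rule — branch into p3, p3  //  not p3, not p3.
                  branch 1.2.1.2.1 (add p3, p3):
                    ○ open, literals {p2=true, p3=true, p4=false}.
                  branch 1.2.1.2.2 (add not p3, not p3):
                    ○ open, literals {p2=true, p3=false, p4=false}.
          branch 1.2.2 (add p4):
            (not p1 implies p2): β-rule — branch into not not p1  //  p2.
              branch 1.2.2.1 (add not not p1):
                (p3 iff p3): β-rule — branch into p3, p3  //  not p3, not p3.
                  branch 1.2.2.1.1 (add p3, p3):
                    ○ open, literals {p1=true, p3=true, p4=true}.
                  branch 1.2.2.1.2 (add not p3, not p3):
                    ○ open, literals {p1=true, p3=false, p4=true}.
              branch 1.2.2.2 (add p2):
                (p3 iff p3): β-rule — branch into p3, p3  //  not p3, not p3.
                  branch 1.2.2.2.1 (add p3, p3):
                    ○ open, literals {p2=true, p3=true, p4=true}.
                  branch 1.2.2.2.2 (add not p3, not p3):
                    ○ open, literals {p2=true, p3=false, p4=true}.
  branch 2 (add not (not p4 or p4), not (not p1 implies p2)):
    not (not p4 or p4): α-rule — add not not p4, not p4.
    × closes — contains both p4 and not p4.
2 branches closed, 10 open.
An open branch gives a countermodel: p1=true, p4=false (unmentioned atoms arbitrary); the premises hold there but the conclusion fails.

No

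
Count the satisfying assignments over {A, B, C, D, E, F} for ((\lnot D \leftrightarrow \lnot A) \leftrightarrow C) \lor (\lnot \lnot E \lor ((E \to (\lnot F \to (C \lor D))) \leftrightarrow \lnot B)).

Initial set: {(((\lnot D \leftrightarrow \lnot A) \leftrightarrow C) \lor (\lnot \lnot E \lor ((E \to (\lnot F \to (C \lor D))) \leftrightarrow \lnot B)))}.
(((\lnot D \leftrightarrow \lnot A) \leftrightarrow C) \lor (\lnot \lnot E \lor ((E \to (\lnot F \to (C \lor D))) \leftrightarrow \lnot B))): β-rule — branch into ((\lnot D \leftrightarrow \lnot A) \leftrightarrow C)  //  (\lnot \lnot E \lor ((E \to (\lnot F \to (C \lor D))) \leftrightarrow \lnot B)).
  branch 1 (add ((\lnot D \leftrightarrow \lnot A) \leftrightarrow C)):
    ((\lnot D \leftrightarrow \lnot A) \leftrightarrow C): β-rule — branch into (\lnot D \leftrightarrow \lnot A), C  //  \lnot (\lnot D \leftrightarrow \lnot A), \lnot C.
      branch 1.1 (add (\lnot D \leftrightarrow \lnot A), C):
        (\lnot D \leftrightarrow \lnot A): β-rule — branch into \lnot D, \lnot A  //  \lnot \lnot D, \lnot \lnot A.
          branch 1.1.1 (add \lnot D, \lnot A):
            ○ open, literals {A=F, C=T, D=F}.
          branch 1.1.2 (add \lnot \lnot D, \lnot \lnot A):
            ○ open, literals {A=T, C=T, D=T}.
      branch 1.2 (add \lnot (\lnot D \leftrightarrow \lnot A), \lnot C):
        \lnot (\lnot D \leftrightarrow \lnot A): β-rule — branch into \lnot D, \lnot \lnot A  //  \lnot \lnot D, \lnot A.
          branch 1.2.1 (add \lnot D, \lnot \lnot A):
            ○ open, literals {A=T, C=F, D=F}.
          branch 1.2.2 (add \lnot \lnot D, \lnot A):
            ○ open, literals {A=F, C=F, D=T}.
  branch 2 (add (\lnot \lnot E \lor ((E \to (\lnot F \to (C \lor D))) \leftrightarrow \lnot B))):
    (\lnot \lnot E \lor ((E \to (\lnot F \to (C \lor D))) \leftrightarrow \lnot B)): β-rule — branch into \lnot \lnot E  //  ((E \to (\lnot F \to (C \lor D))) \leftrightarrow \lnot B).
      branch 2.1 (add \lnot \lnot E):
        \lnot \lnot E: drop double negation, giving E.
        ○ open, literals {E=T}.
      branch 2.2 (add ((E \to (\lnot F \to (C \lor D))) \leftrightarrow \lnot B)):
        ((E \to (\lnot F \to (C \lor D))) \leftrightarrow \lnot B): β-rule — branch into (E \to (\lnot F \to (C \lor D))), \lnot B  //  \lnot (E \to (\lnot F \to (C \lor D))), \lnot \lnot B.
          branch 2.2.1 (add (E \to (\lnot F \to (C \lor D))), \lnot B):
            (E \to (\lnot F \to (C \lor D))): β-rule — branch into \lnot E  //  (\lnot F \to (C \lor D)).
              branch 2.2.1.1 (add \lnot E):
                ○ open, literals {B=F, E=F}.
              branch 2.2.1.2 (add (\lnot F \to (C \lor D))):
                (\lnot F \to (C \lor D)): β-rule — branch into \lnot \lnot F  //  (C \lor D).
                  branch 2.2.1.2.1 (add \lnot \lnot F):
                    ○ open, literals {B=F, F=T}.
                  branch 2.2.1.2.2 (add (C \lor D)):
                    (C \lor D): β-rule — branch into C  //  D.
                      branch 2.2.1.2.2.1 (add C):
                        ○ open, literals {B=F, C=T}.
                      branch 2.2.1.2.2.2 (add D):
                        ○ open, literals {B=F, D=T}.
          branch 2.2.2 (add \lnot (E \to (\lnot F \to (C \lor D))), \lnot \lnot B):
            \lnot (E \to (\lnot F \to (C \lor D))): α-rule — add E, \lnot (\lnot F \to (C \lor D)).
            \lnot (\lnot F \to (C \lor D)): α-rule — add \lnot F, \lnot (C \lor D).
            \lnot (C \lor D): α-rule — add \lnot C, \lnot D.
            ○ open, literals {B=T, C=F, D=F, E=T, F=F}.
0 branches closed, 10 open.
Each open branch fixes some atoms; the unmentioned ones are free. Counting distinct full assignments: branch {A=F, C=T, D=F} (B, E, F) contributes 8 new; branch {A=T, C=T, D=T} (B, E, F) contributes 8 new; branch {A=T, C=F, D=F} (B, E, F) contributes 8 new; branch {A=F, C=F, D=T} (B, E, F) contributes 8 new; branch {E=T} (A, B, C, D, F) contributes 16 new; branch {B=F, E=F} (A, C, D, F) contributes 8 new; branch {B=F, F=T} (A, C, D, E) contributes 0 new; branch {B=F, C=T} (A, D, E, F) contributes 0 new; branch {B=F, D=T} (A, C, E, F) contributes 0 new; branch {B=T, C=F, D=F, E=T, F=F} (A) contributes 0 new. Total: 56.

56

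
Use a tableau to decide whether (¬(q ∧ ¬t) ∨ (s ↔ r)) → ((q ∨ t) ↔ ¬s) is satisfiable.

Initial set: {T ((¬(q ∧ ¬t) ∨ (s ↔ r)) → ((q ∨ t) ↔ ¬s))}.
T ((¬(q ∧ ¬t) ∨ (s ↔ r)) → ((q ∨ t) ↔ ¬s)): β-rule — branch into F (¬(q ∧ ¬t) ∨ (s ↔ r))  //  T ((q ∨ t) ↔ ¬s).
  branch 1 (add F (¬(q ∧ ¬t) ∨ (s ↔ r))):
    F (¬(q ∧ ¬t) ∨ (s ↔ r)): α-rule — add F ¬(q ∧ ¬t), F (s ↔ r).
    F ¬(q ∧ ¬t): α-rule — add T q, T ¬t.
    F (s ↔ r): β-rule — branch into T s, F r  //  F s, T r.
      branch 1.1 (add T s, F r):
        ○ open, literals {q=1, r=0, s=1, t=0}.
      branch 1.2 (add F s, T r):
        ○ open, literals {q=1, r=1, s=0, t=0}.
  branch 2 (add T ((q ∨ t) ↔ ¬s)):
    T ((q ∨ t) ↔ ¬s): β-rule — branch into T (q ∨ t), T ¬s  //  F (q ∨ t), F ¬s.
      branch 2.1 (add T (q ∨ t), T ¬s):
        T (q ∨ t): β-rule — branch into T q  //  T t.
          branch 2.1.1 (add T q):
            ○ open, literals {q=1, s=0}.
          branch 2.1.2 (add T t):
            ○ open, literals {s=0, t=1}.
      branch 2.2 (add F (q ∨ t), F ¬s):
        F (q ∨ t): α-rule — add F q, F t.
        ○ open, literals {q=0, s=1, t=0}.
0 branches closed, 5 open.
An open branch gives a satisfying assignment: q=1, r=0, s=1, t=0.

Satisfiable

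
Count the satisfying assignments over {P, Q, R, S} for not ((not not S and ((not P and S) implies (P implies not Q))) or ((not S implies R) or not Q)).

2

Initial set: {not ((not not S and ((not P and S) implies (P implies not Q))) or ((not S implies R) or not Q))}.
not ((not not S and ((not P and S) implies (P implies not Q))) or ((not S implies R) or not Q)): α-rule — add not (not not S and ((not P and S) implies (P implies not Q))), not ((not S implies R) or not Q).
not ((not S implies R) or not Q): α-rule — add not (not S implies R), not not Q.
not (not S implies R): α-rule — add not S, not R.
not (not not S and ((not P and S) implies (P implies not Q))): β-rule — branch into not not not S  //  not ((not P and S) implies (P implies not Q)).
  branch 1 (add not not not S):
    not not not S: drop double negation, giving not S.
    ○ open, literals {Q=true, R=false, S=false}.
  branch 2 (add not ((not P and S) implies (P implies not Q))):
    not ((not P and S) implies (P implies not Q)): α-rule — add (not P and S), not (P implies not Q).
    (not P and S): α-rule — add not P, S.
    × closes — contains both S and not S.
1 branch closed, 1 open.
Each open branch fixes some atoms; the unmentioned ones are free. Counting distinct full assignments: branch {Q=true, R=false, S=false} (P) contributes 2 new. Total: 2.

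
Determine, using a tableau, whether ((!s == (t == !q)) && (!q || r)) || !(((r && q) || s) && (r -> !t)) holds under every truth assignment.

Assume the negation and expand:
Initial set: {!(((!s == (t == !q)) && (!q || r)) || !(((r && q) || s) && (r -> !t)))}.
!(((!s == (t == !q)) && (!q || r)) || !(((r && q) || s) && (r -> !t))): α-rule — add !((!s == (t == !q)) && (!q || r)), !!(((r && q) || s) && (r -> !t)).
!!(((r && q) || s) && (r -> !t)): α-rule — add ((r && q) || s), (r -> !t).
!((!s == (t == !q)) && (!q || r)): β-rule — branch into !(!s == (t == !q))  //  !(!q || r).
  branch 1 (add !(!s == (t == !q))):
    ((r && q) || s): β-rule — branch into (r && q)  //  s.
      branch 1.1 (add (r && q)):
        (r && q): α-rule — add r, q.
        (r -> !t): β-rule — branch into !r  //  !t.
          branch 1.1.1 (add !r):
            × closes — contains both r and !r.
          branch 1.1.2 (add !t):
            !(!s == (t == !q)): β-rule — branch into !s, !(t == !q)  //  !!s, (t == !q).
              branch 1.1.2.1 (add !s, !(t == !q)):
                !(t == !q): β-rule — branch into t, !!q  //  !t, !q.
                  branch 1.1.2.1.1 (add t, !!q):
                    × closes — contains both t and !t.
                  branch 1.1.2.1.2 (add !t, !q):
                    × closes — contains both q and !q.
              branch 1.1.2.2 (add !!s, (t == !q)):
                (t == !q): β-rule — branch into t, !q  //  !t, !!q.
                  branch 1.1.2.2.1 (add t, !q):
                    × closes — contains both t and !t.
                  branch 1.1.2.2.2 (add !t, !!q):
                    ○ open, literals {q=T, r=T, s=T, t=F}.
      branch 1.2 (add s):
        (r -> !t): β-rule — branch into !r  //  !t.
          branch 1.2.1 (add !r):
            !(!s == (t == !q)): β-rule — branch into !s, !(t == !q)  //  !!s, (t == !q).
              branch 1.2.1.1 (add !s, !(t == !q)):
                × closes — contains both s and !s.
              branch 1.2.1.2 (add !!s, (t == !q)):
                (t == !q): β-rule — branch into t, !q  //  !t, !!q.
                  branch 1.2.1.2.1 (add t, !q):
                    ○ open, literals {q=F, r=F, s=T, t=T}.
                  branch 1.2.1.2.2 (add !t, !!q):
                    ○ open, literals {q=T, r=F, s=T, t=F}.
          branch 1.2.2 (add !t):
            !(!s == (t == !q)): β-rule — branch into !s, !(t == !q)  //  !!s, (t == !q).
              branch 1.2.2.1 (add !s, !(t == !q)):
                × closes — contains both s and !s.
              branch 1.2.2.2 (add !!s, (t == !q)):
                (t == !q): β-rule — branch into t, !q  //  !t, !!q.
                  branch 1.2.2.2.1 (add t, !q):
                    × closes — contains both t and !t.
                  branch 1.2.2.2.2 (add !t, !!q):
                    ○ open, literals {q=T, s=T, t=F}.
  branch 2 (add !(!q || r)):
    !(!q || r): α-rule — add !!q, !r.
    ((r && q) || s): β-rule — branch into (r && q)  //  s.
      branch 2.1 (add (r && q)):
        (r && q): α-rule — add r, q.
        × closes — contains both r and !r.
      branch 2.2 (add s):
        (r -> !t): β-rule — branch into !r  //  !t.
          branch 2.2.1 (add !r):
            ○ open, literals {q=T, r=F, s=T}.
          branch 2.2.2 (add !t):
            ○ open, literals {q=T, r=F, s=T, t=F}.
8 branches closed, 6 open.
An open branch gives a countermodel: q=T, r=T, s=T, t=F (unmentioned atoms arbitrary); under it the original formula is false.

Not valid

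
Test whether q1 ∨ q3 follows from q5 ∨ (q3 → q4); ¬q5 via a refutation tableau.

No

Initial set: {T (q5 ∨ (q3 → q4)); T ¬q5; F (q1 ∨ q3)}.
F (q1 ∨ q3): α-rule — add F q1, F q3.
T (q5 ∨ (q3 → q4)): β-rule — branch into T q5  //  T (q3 → q4).
  branch 1 (add T q5):
    × closes — contains both q5 and ¬q5.
  branch 2 (add T (q3 → q4)):
    T (q3 → q4): β-rule — branch into F q3  //  T q4.
      branch 2.1 (add F q3):
        ○ open, literals {q1=0, q3=0, q5=0}.
      branch 2.2 (add T q4):
        ○ open, literals {q1=0, q3=0, q4=1, q5=0}.
1 branch closed, 2 open.
An open branch gives a countermodel: q1=0, q3=0, q5=0 (unmentioned atoms arbitrary); the premises hold there but the conclusion fails.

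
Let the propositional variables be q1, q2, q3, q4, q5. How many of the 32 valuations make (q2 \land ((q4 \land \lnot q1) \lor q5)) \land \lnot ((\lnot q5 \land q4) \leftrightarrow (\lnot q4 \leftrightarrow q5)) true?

Initial set: {((q2 \land ((q4 \land \lnot q1) \lor q5)) \land \lnot ((\lnot q5 \land q4) \leftrightarrow (\lnot q4 \leftrightarrow q5)))}.
((q2 \land ((q4 \land \lnot q1) \lor q5)) \land \lnot ((\lnot q5 \land q4) \leftrightarrow (\lnot q4 \leftrightarrow q5))): α-rule — add (q2 \land ((q4 \land \lnot q1) \lor q5)), \lnot ((\lnot q5 \land q4) \leftrightarrow (\lnot q4 \leftrightarrow q5)).
(q2 \land ((q4 \land \lnot q1) \lor q5)): α-rule — add q2, ((q4 \land \lnot q1) \lor q5).
\lnot ((\lnot q5 \land q4) \leftrightarrow (\lnot q4 \leftrightarrow q5)): β-rule — branch into (\lnot q5 \land q4), \lnot (\lnot q4 \leftrightarrow q5)  //  \lnot (\lnot q5 \land q4), (\lnot q4 \leftrightarrow q5).
  branch 1 (add (\lnot q5 \land q4), \lnot (\lnot q4 \leftrightarrow q5)):
    (\lnot q5 \land q4): α-rule — add \lnot q5, q4.
    ((q4 \land \lnot q1) \lor q5): β-rule — branch into (q4 \land \lnot q1)  //  q5.
      branch 1.1 (add (q4 \land \lnot q1)):
        (q4 \land \lnot q1): α-rule — add q4, \lnot q1.
        \lnot (\lnot q4 \leftrightarrow q5): β-rule — branch into \lnot q4, \lnot q5  //  \lnot \lnot q4, q5.
          branch 1.1.1 (add \lnot q4, \lnot q5):
            × closes — contains both q4 and \lnot q4.
          branch 1.1.2 (add \lnot \lnot q4, q5):
            × closes — contains both q5 and \lnot q5.
      branch 1.2 (add q5):
        × closes — contains both q5 and \lnot q5.
  branch 2 (add \lnot (\lnot q5 \land q4), (\lnot q4 \leftrightarrow q5)):
    ((q4 \land \lnot q1) \lor q5): β-rule — branch into (q4 \land \lnot q1)  //  q5.
      branch 2.1 (add (q4 \land \lnot q1)):
        (q4 \land \lnot q1): α-rule — add q4, \lnot q1.
        \lnot (\lnot q5 \land q4): β-rule — branch into \lnot \lnot q5  //  \lnot q4.
          branch 2.1.1 (add \lnot \lnot q5):
            (\lnot q4 \leftrightarrow q5): β-rule — branch into \lnot q4, q5  //  \lnot \lnot q4, \lnot q5.
              branch 2.1.1.1 (add \lnot q4, q5):
                × closes — contains both q4 and \lnot q4.
              branch 2.1.1.2 (add \lnot \lnot q4, \lnot q5):
                × closes — contains both q5 and \lnot q5.
          branch 2.1.2 (add \lnot q4):
            × closes — contains both q4 and \lnot q4.
      branch 2.2 (add q5):
        \lnot (\lnot q5 \land q4): β-rule — branch into \lnot \lnot q5  //  \lnot q4.
          branch 2.2.1 (add \lnot \lnot q5):
            (\lnot q4 \leftrightarrow q5): β-rule — branch into \lnot q4, q5  //  \lnot \lnot q4, \lnot q5.
              branch 2.2.1.1 (add \lnot q4, q5):
                ○ open, literals {q2=T, q4=F, q5=T}.
              branch 2.2.1.2 (add \lnot \lnot q4, \lnot q5):
                × closes — contains both q5 and \lnot q5.
          branch 2.2.2 (add \lnot q4):
            (\lnot q4 \leftrightarrow q5): β-rule — branch into \lnot q4, q5  //  \lnot \lnot q4, \lnot q5.
              branch 2.2.2.1 (add \lnot q4, q5):
                ○ open, literals {q2=T, q4=F, q5=T}.
              branch 2.2.2.2 (add \lnot \lnot q4, \lnot q5):
                × closes — contains both q4 and \lnot q4.
8 branches closed, 2 open.
Each open branch fixes some atoms; the unmentioned ones are free. Counting distinct full assignments: branch {q2=T, q4=F, q5=T} (q1, q3) contributes 4 new; branch {q2=T, q4=F, q5=T} (q1, q3) contributes 0 new. Total: 4.

4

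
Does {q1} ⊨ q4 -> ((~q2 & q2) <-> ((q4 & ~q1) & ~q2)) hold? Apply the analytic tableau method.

Initial set: {q1; ~(q4 -> ((~q2 & q2) <-> ((q4 & ~q1) & ~q2)))}.
~(q4 -> ((~q2 & q2) <-> ((q4 & ~q1) & ~q2))): α-rule — add q4, ~((~q2 & q2) <-> ((q4 & ~q1) & ~q2)).
~((~q2 & q2) <-> ((q4 & ~q1) & ~q2)): β-rule — branch into (~q2 & q2), ~((q4 & ~q1) & ~q2)  //  ~(~q2 & q2), ((q4 & ~q1) & ~q2).
  branch 1 (add (~q2 & q2), ~((q4 & ~q1) & ~q2)):
    (~q2 & q2): α-rule — add ~q2, q2.
    × closes — contains both q2 and ~q2.
  branch 2 (add ~(~q2 & q2), ((q4 & ~q1) & ~q2)):
    ((q4 & ~q1) & ~q2): α-rule — add (q4 & ~q1), ~q2.
    (q4 & ~q1): α-rule — add q4, ~q1.
    × closes — contains both q1 and ~q1.
All 2 branches close.
Every branch closed, so the premises entail the conclusion.

Yes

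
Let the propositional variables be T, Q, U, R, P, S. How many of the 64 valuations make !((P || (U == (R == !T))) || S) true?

8

Initial set: {!((P || (U == (R == !T))) || S)}.
!((P || (U == (R == !T))) || S): α-rule — add !(P || (U == (R == !T))), !S.
!(P || (U == (R == !T))): α-rule — add !P, !(U == (R == !T)).
!(U == (R == !T)): β-rule — branch into U, !(R == !T)  //  !U, (R == !T).
  branch 1 (add U, !(R == !T)):
    !(R == !T): β-rule — branch into R, !!T  //  !R, !T.
      branch 1.1 (add R, !!T):
        ○ open, literals {P=0, R=1, S=0, T=1, U=1}.
      branch 1.2 (add !R, !T):
        ○ open, literals {P=0, R=0, S=0, T=0, U=1}.
  branch 2 (add !U, (R == !T)):
    (R == !T): β-rule — branch into R, !T  //  !R, !!T.
      branch 2.1 (add R, !T):
        ○ open, literals {P=0, R=1, S=0, T=0, U=0}.
      branch 2.2 (add !R, !!T):
        ○ open, literals {P=0, R=0, S=0, T=1, U=0}.
0 branches closed, 4 open.
Each open branch fixes some atoms; the unmentioned ones are free. Counting distinct full assignments: branch {P=0, R=1, S=0, T=1, U=1} (Q) contributes 2 new; branch {P=0, R=0, S=0, T=0, U=1} (Q) contributes 2 new; branch {P=0, R=1, S=0, T=0, U=0} (Q) contributes 2 new; branch {P=0, R=0, S=0, T=1, U=0} (Q) contributes 2 new. Total: 8.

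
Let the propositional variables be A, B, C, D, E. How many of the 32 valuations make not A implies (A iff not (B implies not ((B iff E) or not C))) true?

26

Initial set: {(not A implies (A iff not (B implies not ((B iff E) or not C))))}.
(not A implies (A iff not (B implies not ((B iff E) or not C)))): β-rule — branch into not not A  //  (A iff not (B implies not ((B iff E) or not C))).
  branch 1 (add not not A):
    ○ open, literals {A=true}.
  branch 2 (add (A iff not (B implies not ((B iff E) or not C)))):
    (A iff not (B implies not ((B iff E) or not C))): β-rule — branch into A, not (B implies not ((B iff E) or not C))  //  not A, not not (B implies not ((B iff E) or not C)).
      branch 2.1 (add A, not (B implies not ((B iff E) or not C))):
        not (B implies not ((B iff E) or not C)): α-rule — add B, not not ((B iff E) or not C).
        not not ((B iff E) or not C): β-rule — branch into (B iff E)  //  not C.
          branch 2.1.1 (add (B iff E)):
            (B iff E): β-rule — branch into B, E  //  not B, not E.
              branch 2.1.1.1 (add B, E):
                ○ open, literals {A=true, B=true, E=true}.
              branch 2.1.1.2 (add not B, not E):
                × closes — contains both B and not B.
          branch 2.1.2 (add not C):
            ○ open, literals {A=true, B=true, C=false}.
      branch 2.2 (add not A, not not (B implies not ((B iff E) or not C))):
        not not (B implies not ((B iff E) or not C)): β-rule — branch into not B  //  not ((B iff E) or not C).
          branch 2.2.1 (add not B):
            ○ open, literals {A=false, B=false}.
          branch 2.2.2 (add not ((B iff E) or not C)):
            not ((B iff E) or not C): α-rule — add not (B iff E), not not C.
            not (B iff E): β-rule — branch into B, not E  //  not B, E.
              branch 2.2.2.1 (add B, not E):
                ○ open, literals {A=false, B=true, C=true, E=false}.
              branch 2.2.2.2 (add not B, E):
                ○ open, literals {A=false, B=false, C=true, E=true}.
1 branch closed, 6 open.
Each open branch fixes some atoms; the unmentioned ones are free. Counting distinct full assignments: branch {A=true} (B, C, D, E) contributes 16 new; branch {A=true, B=true, E=true} (C, D) contributes 0 new; branch {A=true, B=true, C=false} (D, E) contributes 0 new; branch {A=false, B=false} (C, D, E) contributes 8 new; branch {A=false, B=true, C=true, E=false} (D) contributes 2 new; branch {A=false, B=false, C=true, E=true} (D) contributes 0 new. Total: 26.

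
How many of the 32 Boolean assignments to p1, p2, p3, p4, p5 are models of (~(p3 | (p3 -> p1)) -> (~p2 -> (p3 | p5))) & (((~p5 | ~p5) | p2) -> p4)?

Initial set: {((~(p3 | (p3 -> p1)) -> (~p2 -> (p3 | p5))) & (((~p5 | ~p5) | p2) -> p4))}.
((~(p3 | (p3 -> p1)) -> (~p2 -> (p3 | p5))) & (((~p5 | ~p5) | p2) -> p4)): α-rule — add (~(p3 | (p3 -> p1)) -> (~p2 -> (p3 | p5))), (((~p5 | ~p5) | p2) -> p4).
(~(p3 | (p3 -> p1)) -> (~p2 -> (p3 | p5))): β-rule — branch into ~~(p3 | (p3 -> p1))  //  (~p2 -> (p3 | p5)).
  branch 1 (add ~~(p3 | (p3 -> p1))):
    (((~p5 | ~p5) | p2) -> p4): β-rule — branch into ~((~p5 | ~p5) | p2)  //  p4.
      branch 1.1 (add ~((~p5 | ~p5) | p2)):
        ~((~p5 | ~p5) | p2): α-rule — add ~(~p5 | ~p5), ~p2.
        ~(~p5 | ~p5): α-rule — add ~~p5, ~~p5.
        ~~(p3 | (p3 -> p1)): β-rule — branch into p3  //  (p3 -> p1).
          branch 1.1.1 (add p3):
            ○ open, literals {p2=F, p3=T, p5=T}.
          branch 1.1.2 (add (p3 -> p1)):
            (p3 -> p1): β-rule — branch into ~p3  //  p1.
              branch 1.1.2.1 (add ~p3):
                ○ open, literals {p2=F, p3=F, p5=T}.
              branch 1.1.2.2 (add p1):
                ○ open, literals {p1=T, p2=F, p5=T}.
      branch 1.2 (add p4):
        ~~(p3 | (p3 -> p1)): β-rule — branch into p3  //  (p3 -> p1).
          branch 1.2.1 (add p3):
            ○ open, literals {p3=T, p4=T}.
          branch 1.2.2 (add (p3 -> p1)):
            (p3 -> p1): β-rule — branch into ~p3  //  p1.
              branch 1.2.2.1 (add ~p3):
                ○ open, literals {p3=F, p4=T}.
              branch 1.2.2.2 (add p1):
                ○ open, literals {p1=T, p4=T}.
  branch 2 (add (~p2 -> (p3 | p5))):
    (((~p5 | ~p5) | p2) -> p4): β-rule — branch into ~((~p5 | ~p5) | p2)  //  p4.
      branch 2.1 (add ~((~p5 | ~p5) | p2)):
        ~((~p5 | ~p5) | p2): α-rule — add ~(~p5 | ~p5), ~p2.
        ~(~p5 | ~p5): α-rule — add ~~p5, ~~p5.
        (~p2 -> (p3 | p5)): β-rule — branch into ~~p2  //  (p3 | p5).
          branch 2.1.1 (add ~~p2):
            × closes — contains both p2 and ~p2.
          branch 2.1.2 (add (p3 | p5)):
            (p3 | p5): β-rule — branch into p3  //  p5.
              branch 2.1.2.1 (add p3):
                ○ open, literals {p2=F, p3=T, p5=T}.
              branch 2.1.2.2 (add p5):
                ○ open, literals {p2=F, p5=T}.
      branch 2.2 (add p4):
        (~p2 -> (p3 | p5)): β-rule — branch into ~~p2  //  (p3 | p5).
          branch 2.2.1 (add ~~p2):
            ○ open, literals {p2=T, p4=T}.
          branch 2.2.2 (add (p3 | p5)):
            (p3 | p5): β-rule — branch into p3  //  p5.
              branch 2.2.2.1 (add p3):
                ○ open, literals {p3=T, p4=T}.
              branch 2.2.2.2 (add p5):
                ○ open, literals {p4=T, p5=T}.
1 branch closed, 11 open.
Each open branch fixes some atoms; the unmentioned ones are free. Counting distinct full assignments: branch {p2=F, p3=T, p5=T} (p1, p4) contributes 4 new; branch {p2=F, p3=F, p5=T} (p1, p4) contributes 4 new; branch {p1=T, p2=F, p5=T} (p3, p4) contributes 0 new; branch {p3=T, p4=T} (p1, p2, p5) contributes 6 new; branch {p3=F, p4=T} (p1, p2, p5) contributes 6 new; branch {p1=T, p4=T} (p2, p3, p5) contributes 0 new; branch {p2=F, p3=T, p5=T} (p1, p4) contributes 0 new; branch {p2=F, p5=T} (p1, p3, p4) contributes 0 new; branch {p2=T, p4=T} (p1, p3, p5) contributes 0 new; branch {p3=T, p4=T} (p1, p2, p5) contributes 0 new; branch {p4=T, p5=T} (p1, p2, p3) contributes 0 new. Total: 20.

20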